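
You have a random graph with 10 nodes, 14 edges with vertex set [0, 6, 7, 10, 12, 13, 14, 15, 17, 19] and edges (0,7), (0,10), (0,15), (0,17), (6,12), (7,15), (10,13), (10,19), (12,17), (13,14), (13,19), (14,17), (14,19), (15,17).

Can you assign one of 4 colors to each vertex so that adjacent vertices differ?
Yes, G is 4-colorable

A valid 4-coloring: color 1: [0, 12, 14]; color 2: [6, 7, 13, 17]; color 3: [15, 19]; color 4: [10].
(χ(G) = 3 ≤ 4.)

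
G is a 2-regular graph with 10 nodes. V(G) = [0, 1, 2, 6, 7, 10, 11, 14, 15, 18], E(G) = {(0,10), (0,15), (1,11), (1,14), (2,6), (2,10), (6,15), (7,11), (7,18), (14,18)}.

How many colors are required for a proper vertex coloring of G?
Clique number ω(G) = 2 (lower bound: χ ≥ ω).
Odd cycle [18, 7, 11, 1, 14] needs 3 colors (χ ≥ 3).
The coloring below uses 3 colors, so χ(G) = 3.
A valid 3-coloring: color 1: [1, 6, 10, 18]; color 2: [2, 7, 14, 15]; color 3: [0, 11].

χ(G) = 3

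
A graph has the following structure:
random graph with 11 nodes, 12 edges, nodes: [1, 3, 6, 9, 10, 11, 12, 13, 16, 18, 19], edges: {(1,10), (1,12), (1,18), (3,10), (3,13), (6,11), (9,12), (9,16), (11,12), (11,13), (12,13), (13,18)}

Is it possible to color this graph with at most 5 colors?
Yes, G is 5-colorable

A valid 5-coloring: color 1: [1, 6, 9, 13, 19]; color 2: [3, 12, 16, 18]; color 3: [10, 11].
(χ(G) = 3 ≤ 5.)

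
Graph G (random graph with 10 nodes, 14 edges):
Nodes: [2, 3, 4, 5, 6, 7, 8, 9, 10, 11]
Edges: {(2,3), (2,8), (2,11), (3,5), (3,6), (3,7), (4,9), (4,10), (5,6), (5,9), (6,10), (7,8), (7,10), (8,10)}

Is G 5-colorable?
Yes, G is 5-colorable

A valid 5-coloring: color 1: [3, 9, 10, 11]; color 2: [4, 5, 8]; color 3: [2, 6, 7].
(χ(G) = 3 ≤ 5.)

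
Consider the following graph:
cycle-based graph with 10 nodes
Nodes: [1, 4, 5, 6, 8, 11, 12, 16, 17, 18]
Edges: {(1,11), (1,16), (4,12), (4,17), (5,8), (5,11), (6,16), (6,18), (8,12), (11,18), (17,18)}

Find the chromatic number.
χ(G) = 3

Clique number ω(G) = 2 (lower bound: χ ≥ ω).
Odd cycle [4, 12, 8, 5, 11, 18, 17] needs 3 colors (χ ≥ 3).
The coloring below uses 3 colors, so χ(G) = 3.
A valid 3-coloring: color 1: [5, 12, 16, 18]; color 2: [4, 6, 8, 11]; color 3: [1, 17].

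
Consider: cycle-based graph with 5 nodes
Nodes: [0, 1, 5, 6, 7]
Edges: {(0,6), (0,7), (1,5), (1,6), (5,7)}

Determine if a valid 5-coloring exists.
Yes, G is 5-colorable

A valid 5-coloring: color 1: [5, 6]; color 2: [1, 7]; color 3: [0].
(χ(G) = 3 ≤ 5.)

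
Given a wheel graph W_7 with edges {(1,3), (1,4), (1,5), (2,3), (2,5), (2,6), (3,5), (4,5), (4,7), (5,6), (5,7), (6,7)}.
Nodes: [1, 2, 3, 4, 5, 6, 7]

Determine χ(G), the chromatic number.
χ(G) = 3

Clique number ω(G) = 3 (lower bound: χ ≥ ω).
The clique on [1, 3, 5] has size 3, forcing χ ≥ 3, and the coloring below uses 3 colors, so χ(G) = 3.
A valid 3-coloring: color 1: [5]; color 2: [3, 4, 6]; color 3: [1, 2, 7].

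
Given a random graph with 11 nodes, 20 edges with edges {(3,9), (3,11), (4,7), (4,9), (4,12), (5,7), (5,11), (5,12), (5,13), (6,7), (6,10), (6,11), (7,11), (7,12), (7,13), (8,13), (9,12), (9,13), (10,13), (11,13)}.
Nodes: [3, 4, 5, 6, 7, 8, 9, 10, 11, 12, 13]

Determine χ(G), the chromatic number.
χ(G) = 4

Clique number ω(G) = 4 (lower bound: χ ≥ ω).
The clique on [5, 7, 11, 13] has size 4, forcing χ ≥ 4, and the coloring below uses 4 colors, so χ(G) = 4.
A valid 4-coloring: color 1: [7, 8, 9, 10]; color 2: [3, 6, 12, 13]; color 3: [4, 11]; color 4: [5].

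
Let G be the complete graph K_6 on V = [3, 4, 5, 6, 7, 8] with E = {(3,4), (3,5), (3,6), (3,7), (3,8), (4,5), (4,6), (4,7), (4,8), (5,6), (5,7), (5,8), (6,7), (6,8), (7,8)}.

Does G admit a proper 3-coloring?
No, G is not 3-colorable

The clique on vertices [3, 4, 5, 6, 7, 8] has size 6 > 3, so it alone needs 6 colors.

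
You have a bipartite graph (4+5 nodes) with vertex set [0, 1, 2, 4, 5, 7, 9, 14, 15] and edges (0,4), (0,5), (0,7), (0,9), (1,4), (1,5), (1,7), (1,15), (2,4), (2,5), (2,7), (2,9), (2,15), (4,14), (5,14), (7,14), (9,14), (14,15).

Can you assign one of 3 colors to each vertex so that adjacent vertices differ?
Yes, G is 3-colorable

A valid 3-coloring: color 1: [0, 1, 2, 14]; color 2: [4, 5, 7, 9, 15].
(χ(G) = 2 ≤ 3.)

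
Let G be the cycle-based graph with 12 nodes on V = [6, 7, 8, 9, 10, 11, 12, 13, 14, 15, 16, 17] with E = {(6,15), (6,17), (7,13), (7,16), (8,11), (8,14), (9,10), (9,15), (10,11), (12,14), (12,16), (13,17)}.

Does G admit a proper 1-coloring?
No, G is not 1-colorable

Edge (6,17) forces its endpoints to differ, so 1 color is not enough.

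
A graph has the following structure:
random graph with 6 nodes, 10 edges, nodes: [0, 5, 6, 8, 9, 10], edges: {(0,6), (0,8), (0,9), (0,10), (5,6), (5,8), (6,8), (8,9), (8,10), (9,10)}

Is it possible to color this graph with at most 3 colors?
The clique on vertices [0, 8, 9, 10] has size 4 > 3, so it alone needs 4 colors.

No, G is not 3-colorable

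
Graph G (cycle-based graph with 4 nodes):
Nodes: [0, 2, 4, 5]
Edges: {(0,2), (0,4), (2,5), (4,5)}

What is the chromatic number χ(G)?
Clique number ω(G) = 2 (lower bound: χ ≥ ω).
The graph is bipartite (no odd cycle), so 2 colors suffice: χ(G) = 2.
A valid 2-coloring: color 1: [2, 4]; color 2: [0, 5].

χ(G) = 2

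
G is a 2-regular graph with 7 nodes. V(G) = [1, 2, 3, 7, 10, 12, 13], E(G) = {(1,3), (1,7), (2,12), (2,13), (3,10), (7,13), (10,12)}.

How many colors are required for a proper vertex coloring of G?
χ(G) = 3

Clique number ω(G) = 2 (lower bound: χ ≥ ω).
Odd cycle [13, 2, 12, 10, 3, 1, 7] needs 3 colors (χ ≥ 3).
The coloring below uses 3 colors, so χ(G) = 3.
A valid 3-coloring: color 1: [1, 2, 10]; color 2: [3, 12, 13]; color 3: [7].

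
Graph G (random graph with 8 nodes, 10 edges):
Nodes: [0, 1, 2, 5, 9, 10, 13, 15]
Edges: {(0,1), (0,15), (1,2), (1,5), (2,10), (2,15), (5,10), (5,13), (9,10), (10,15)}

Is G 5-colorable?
A valid 5-coloring: color 1: [1, 10, 13]; color 2: [5, 9, 15]; color 3: [0, 2].
(χ(G) = 3 ≤ 5.)

Yes, G is 5-colorable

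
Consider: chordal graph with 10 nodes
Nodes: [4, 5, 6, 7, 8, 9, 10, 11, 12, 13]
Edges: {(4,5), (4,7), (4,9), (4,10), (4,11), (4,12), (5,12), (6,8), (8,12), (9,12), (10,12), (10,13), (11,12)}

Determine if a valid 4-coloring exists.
Yes, G is 4-colorable

A valid 4-coloring: color 1: [4, 8, 13]; color 2: [6, 7, 12]; color 3: [5, 9, 10, 11].
(χ(G) = 3 ≤ 4.)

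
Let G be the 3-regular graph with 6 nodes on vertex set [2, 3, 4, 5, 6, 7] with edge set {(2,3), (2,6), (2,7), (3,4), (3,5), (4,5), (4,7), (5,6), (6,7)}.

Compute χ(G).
Clique number ω(G) = 3 (lower bound: χ ≥ ω).
The clique on [2, 6, 7] has size 3, forcing χ ≥ 3, and the coloring below uses 3 colors, so χ(G) = 3.
A valid 3-coloring: color 1: [5, 7]; color 2: [2, 4]; color 3: [3, 6].

χ(G) = 3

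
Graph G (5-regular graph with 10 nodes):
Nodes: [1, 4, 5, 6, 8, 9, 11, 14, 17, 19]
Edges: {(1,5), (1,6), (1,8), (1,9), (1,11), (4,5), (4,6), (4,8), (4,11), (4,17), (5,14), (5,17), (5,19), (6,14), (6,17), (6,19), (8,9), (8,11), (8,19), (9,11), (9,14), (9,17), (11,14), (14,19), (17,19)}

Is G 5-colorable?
A valid 5-coloring: color 1: [5, 6, 11]; color 2: [4, 9, 19]; color 3: [8, 14, 17]; color 4: [1].
(χ(G) = 4 ≤ 5.)

Yes, G is 5-colorable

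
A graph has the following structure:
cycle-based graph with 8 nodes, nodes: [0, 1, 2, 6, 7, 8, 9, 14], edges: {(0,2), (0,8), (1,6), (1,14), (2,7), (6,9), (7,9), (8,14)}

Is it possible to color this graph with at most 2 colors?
A valid 2-coloring: color 1: [0, 6, 7, 14]; color 2: [1, 2, 8, 9].
(χ(G) = 2 ≤ 2.)

Yes, G is 2-colorable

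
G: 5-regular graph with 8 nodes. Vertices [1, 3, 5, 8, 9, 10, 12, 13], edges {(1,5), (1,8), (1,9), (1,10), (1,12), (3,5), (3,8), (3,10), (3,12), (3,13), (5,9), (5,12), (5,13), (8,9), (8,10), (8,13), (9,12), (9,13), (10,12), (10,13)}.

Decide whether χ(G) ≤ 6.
Yes, G is 6-colorable

A valid 6-coloring: color 1: [8, 12]; color 2: [3, 9]; color 3: [1, 13]; color 4: [5, 10].
(χ(G) = 4 ≤ 6.)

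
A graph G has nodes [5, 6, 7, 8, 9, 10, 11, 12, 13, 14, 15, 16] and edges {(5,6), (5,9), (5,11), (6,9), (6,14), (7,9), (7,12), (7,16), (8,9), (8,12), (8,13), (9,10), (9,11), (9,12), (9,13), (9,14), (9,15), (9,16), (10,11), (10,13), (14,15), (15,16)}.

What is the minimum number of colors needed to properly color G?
χ(G) = 4

Clique number ω(G) = 3 (lower bound: χ ≥ ω).
Odd cycle [14, 6, 5, 11, 10, 13, 8, 12, 7, 16, 15] needs 3 colors (χ ≥ 3).
Vertex 9 is adjacent to every vertex of [5, 6, 7, 8, 10, 11, 12, 13, 14, 15, 16], which already need 3 colors among themselves, so 9 needs a new color (χ ≥ 4).
The coloring below uses 4 colors, so χ(G) = 4.
A valid 4-coloring: color 1: [9]; color 2: [5, 8, 10, 14, 16]; color 3: [6, 11, 12, 13, 15]; color 4: [7].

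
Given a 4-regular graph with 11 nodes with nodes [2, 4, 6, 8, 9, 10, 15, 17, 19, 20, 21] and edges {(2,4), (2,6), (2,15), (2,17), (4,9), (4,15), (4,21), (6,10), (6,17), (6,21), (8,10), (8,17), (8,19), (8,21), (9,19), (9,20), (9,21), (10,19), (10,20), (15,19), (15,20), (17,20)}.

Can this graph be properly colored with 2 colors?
The clique on vertices [2, 6, 17] has size 3 > 2, so it alone needs 3 colors.

No, G is not 2-colorable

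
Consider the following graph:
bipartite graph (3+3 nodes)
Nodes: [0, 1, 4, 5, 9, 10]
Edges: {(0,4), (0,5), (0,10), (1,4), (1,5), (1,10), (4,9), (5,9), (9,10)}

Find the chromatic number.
Clique number ω(G) = 2 (lower bound: χ ≥ ω).
The graph is bipartite (no odd cycle), so 2 colors suffice: χ(G) = 2.
A valid 2-coloring: color 1: [0, 1, 9]; color 2: [4, 5, 10].

χ(G) = 2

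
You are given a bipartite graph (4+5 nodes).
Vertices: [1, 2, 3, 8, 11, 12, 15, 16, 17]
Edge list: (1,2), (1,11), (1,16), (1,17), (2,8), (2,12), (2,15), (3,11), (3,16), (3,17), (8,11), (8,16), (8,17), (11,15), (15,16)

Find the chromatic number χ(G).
χ(G) = 2

Clique number ω(G) = 2 (lower bound: χ ≥ ω).
The graph is bipartite (no odd cycle), so 2 colors suffice: χ(G) = 2.
A valid 2-coloring: color 1: [2, 11, 16, 17]; color 2: [1, 3, 8, 12, 15].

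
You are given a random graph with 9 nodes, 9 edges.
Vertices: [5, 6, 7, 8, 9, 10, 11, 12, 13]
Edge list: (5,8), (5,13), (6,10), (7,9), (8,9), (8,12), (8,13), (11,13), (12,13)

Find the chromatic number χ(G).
χ(G) = 3

Clique number ω(G) = 3 (lower bound: χ ≥ ω).
The clique on [8, 12, 13] has size 3, forcing χ ≥ 3, and the coloring below uses 3 colors, so χ(G) = 3.
A valid 3-coloring: color 1: [6, 9, 13]; color 2: [7, 8, 10, 11]; color 3: [5, 12].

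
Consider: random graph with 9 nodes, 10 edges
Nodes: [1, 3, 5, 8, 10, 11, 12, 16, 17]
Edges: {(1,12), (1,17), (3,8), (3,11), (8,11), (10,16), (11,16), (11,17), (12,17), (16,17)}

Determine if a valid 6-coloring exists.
Yes, G is 6-colorable

A valid 6-coloring: color 1: [1, 5, 10, 11]; color 2: [3, 17]; color 3: [8, 12, 16].
(χ(G) = 3 ≤ 6.)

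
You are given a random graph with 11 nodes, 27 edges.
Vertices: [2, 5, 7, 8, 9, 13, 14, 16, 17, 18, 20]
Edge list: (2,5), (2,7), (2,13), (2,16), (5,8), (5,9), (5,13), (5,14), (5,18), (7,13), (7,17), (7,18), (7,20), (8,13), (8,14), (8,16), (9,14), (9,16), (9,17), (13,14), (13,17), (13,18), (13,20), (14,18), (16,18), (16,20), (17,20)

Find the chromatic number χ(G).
χ(G) = 4

Clique number ω(G) = 4 (lower bound: χ ≥ ω).
The clique on [7, 13, 17, 20] has size 4, forcing χ ≥ 4, and the coloring below uses 4 colors, so χ(G) = 4.
A valid 4-coloring: color 1: [9, 13]; color 2: [5, 7, 16]; color 3: [2, 14, 20]; color 4: [8, 17, 18].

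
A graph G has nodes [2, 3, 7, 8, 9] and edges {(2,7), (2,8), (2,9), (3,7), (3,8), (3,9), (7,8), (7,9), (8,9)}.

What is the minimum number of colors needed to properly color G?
χ(G) = 4

Clique number ω(G) = 4 (lower bound: χ ≥ ω).
The clique on [2, 7, 8, 9] has size 4, forcing χ ≥ 4, and the coloring below uses 4 colors, so χ(G) = 4.
A valid 4-coloring: color 1: [7]; color 2: [8]; color 3: [9]; color 4: [2, 3].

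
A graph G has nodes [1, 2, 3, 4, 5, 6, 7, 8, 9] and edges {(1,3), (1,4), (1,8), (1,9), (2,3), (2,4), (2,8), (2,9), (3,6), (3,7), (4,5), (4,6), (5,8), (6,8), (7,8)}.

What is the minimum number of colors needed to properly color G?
χ(G) = 2

Clique number ω(G) = 2 (lower bound: χ ≥ ω).
The graph is bipartite (no odd cycle), so 2 colors suffice: χ(G) = 2.
A valid 2-coloring: color 1: [3, 4, 8, 9]; color 2: [1, 2, 5, 6, 7].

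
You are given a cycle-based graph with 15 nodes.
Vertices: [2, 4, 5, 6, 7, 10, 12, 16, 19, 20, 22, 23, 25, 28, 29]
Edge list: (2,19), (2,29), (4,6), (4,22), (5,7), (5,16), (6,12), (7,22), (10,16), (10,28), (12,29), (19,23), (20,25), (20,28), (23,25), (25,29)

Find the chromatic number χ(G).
Clique number ω(G) = 2 (lower bound: χ ≥ ω).
Odd cycle [23, 19, 2, 29, 25] needs 3 colors (χ ≥ 3).
The coloring below uses 3 colors, so χ(G) = 3.
A valid 3-coloring: color 1: [4, 7, 12, 16, 19, 25, 28]; color 2: [5, 6, 10, 20, 22, 23, 29]; color 3: [2].

χ(G) = 3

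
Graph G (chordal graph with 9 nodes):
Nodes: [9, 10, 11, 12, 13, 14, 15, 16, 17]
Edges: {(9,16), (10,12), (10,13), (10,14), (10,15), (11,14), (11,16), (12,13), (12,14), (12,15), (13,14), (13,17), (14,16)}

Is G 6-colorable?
A valid 6-coloring: color 1: [9, 14, 15, 17]; color 2: [12, 16]; color 3: [10, 11]; color 4: [13].
(χ(G) = 4 ≤ 6.)

Yes, G is 6-colorable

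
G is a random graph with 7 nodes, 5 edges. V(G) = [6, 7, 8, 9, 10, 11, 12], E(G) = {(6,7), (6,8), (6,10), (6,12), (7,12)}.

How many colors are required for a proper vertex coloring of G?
χ(G) = 3

Clique number ω(G) = 3 (lower bound: χ ≥ ω).
The clique on [6, 7, 12] has size 3, forcing χ ≥ 3, and the coloring below uses 3 colors, so χ(G) = 3.
A valid 3-coloring: color 1: [6, 9, 11]; color 2: [7, 8, 10]; color 3: [12].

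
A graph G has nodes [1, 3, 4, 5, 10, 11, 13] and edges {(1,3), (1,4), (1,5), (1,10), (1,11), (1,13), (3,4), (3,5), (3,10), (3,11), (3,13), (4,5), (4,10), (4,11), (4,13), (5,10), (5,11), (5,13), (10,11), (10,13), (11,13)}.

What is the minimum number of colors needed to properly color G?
χ(G) = 7

Clique number ω(G) = 7 (lower bound: χ ≥ ω).
The clique on [1, 3, 4, 5, 10, 11, 13] has size 7, forcing χ ≥ 7, and the coloring below uses 7 colors, so χ(G) = 7.
A valid 7-coloring: color 1: [4]; color 2: [5]; color 3: [10]; color 4: [3]; color 5: [11]; color 6: [13]; color 7: [1].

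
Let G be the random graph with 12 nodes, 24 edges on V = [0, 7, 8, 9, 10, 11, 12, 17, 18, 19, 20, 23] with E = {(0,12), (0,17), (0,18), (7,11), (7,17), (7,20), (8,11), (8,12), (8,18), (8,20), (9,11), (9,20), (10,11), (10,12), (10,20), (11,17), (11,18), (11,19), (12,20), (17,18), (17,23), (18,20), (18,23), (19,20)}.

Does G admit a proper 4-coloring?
Yes, G is 4-colorable

A valid 4-coloring: color 1: [0, 11, 20, 23]; color 2: [7, 9, 12, 18, 19]; color 3: [8, 10, 17].
(χ(G) = 3 ≤ 4.)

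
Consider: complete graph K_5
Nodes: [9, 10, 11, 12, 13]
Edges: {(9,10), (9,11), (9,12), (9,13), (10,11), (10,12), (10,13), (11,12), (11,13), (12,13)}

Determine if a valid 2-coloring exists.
The clique on vertices [9, 10, 11, 12, 13] has size 5 > 2, so it alone needs 5 colors.

No, G is not 2-colorable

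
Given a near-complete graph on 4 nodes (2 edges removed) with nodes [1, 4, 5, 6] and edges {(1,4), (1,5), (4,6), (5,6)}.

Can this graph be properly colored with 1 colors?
Edge (1,4) forces its endpoints to differ, so 1 color is not enough.

No, G is not 1-colorable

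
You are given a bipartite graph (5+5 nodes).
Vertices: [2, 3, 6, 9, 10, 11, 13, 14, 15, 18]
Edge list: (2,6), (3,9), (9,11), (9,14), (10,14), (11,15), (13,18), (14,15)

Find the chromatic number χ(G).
Clique number ω(G) = 2 (lower bound: χ ≥ ω).
The graph is bipartite (no odd cycle), so 2 colors suffice: χ(G) = 2.
A valid 2-coloring: color 1: [2, 9, 10, 13, 15]; color 2: [3, 6, 11, 14, 18].

χ(G) = 2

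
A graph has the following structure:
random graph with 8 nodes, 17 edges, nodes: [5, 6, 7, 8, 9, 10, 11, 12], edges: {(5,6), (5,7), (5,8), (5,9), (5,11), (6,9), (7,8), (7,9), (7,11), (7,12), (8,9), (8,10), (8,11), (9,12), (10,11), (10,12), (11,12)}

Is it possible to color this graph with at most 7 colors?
A valid 7-coloring: color 1: [5, 12]; color 2: [6, 8]; color 3: [9, 11]; color 4: [7, 10].
(χ(G) = 4 ≤ 7.)

Yes, G is 7-colorable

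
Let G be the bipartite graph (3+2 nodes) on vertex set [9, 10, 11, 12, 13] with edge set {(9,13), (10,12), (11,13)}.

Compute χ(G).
χ(G) = 2

Clique number ω(G) = 2 (lower bound: χ ≥ ω).
The graph is bipartite (no odd cycle), so 2 colors suffice: χ(G) = 2.
A valid 2-coloring: color 1: [12, 13]; color 2: [9, 10, 11].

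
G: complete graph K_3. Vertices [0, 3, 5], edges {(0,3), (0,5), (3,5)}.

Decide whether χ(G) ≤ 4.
Yes, G is 4-colorable

A valid 4-coloring: color 1: [5]; color 2: [0]; color 3: [3].
(χ(G) = 3 ≤ 4.)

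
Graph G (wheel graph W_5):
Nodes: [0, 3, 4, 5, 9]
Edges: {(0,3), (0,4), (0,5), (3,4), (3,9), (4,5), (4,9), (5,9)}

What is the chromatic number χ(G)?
Clique number ω(G) = 3 (lower bound: χ ≥ ω).
The clique on [0, 3, 4] has size 3, forcing χ ≥ 3, and the coloring below uses 3 colors, so χ(G) = 3.
A valid 3-coloring: color 1: [4]; color 2: [0, 9]; color 3: [3, 5].

χ(G) = 3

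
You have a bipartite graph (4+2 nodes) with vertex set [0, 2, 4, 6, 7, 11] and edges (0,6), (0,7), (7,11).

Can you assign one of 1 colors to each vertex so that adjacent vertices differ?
Edge (0,6) forces its endpoints to differ, so 1 color is not enough.

No, G is not 1-colorable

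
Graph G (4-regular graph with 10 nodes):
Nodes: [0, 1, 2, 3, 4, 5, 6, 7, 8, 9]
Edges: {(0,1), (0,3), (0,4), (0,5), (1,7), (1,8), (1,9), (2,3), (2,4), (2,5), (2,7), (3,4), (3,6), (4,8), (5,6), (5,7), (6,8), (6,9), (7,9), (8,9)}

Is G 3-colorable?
No, G is not 3-colorable

Suppose a proper 3-coloring c exists. The clique [0, 3, 4] takes 3 distinct colors; by symmetry let c(0) = 1, c(3) = 2, c(4) = 3.
- Vertex 2: neighbors [3, 4] already have colors [2, 3] ⇒ c(2) = 1.
- Vertex 1: neighbors [0] already have colors [1]; try each remaining color.
- Case c(1) = 2:
  - Vertex 7: neighbors [2, 1] already have colors [1, 2] ⇒ c(7) = 3.
  - Vertex 8: neighbors [1, 4] already have colors [2, 3] ⇒ c(8) = 1.
  - Vertex 9: neighbors [8, 1, 7] already have colors [1, 2, 3] — all 3 colors blocked. Contradiction.
- Case c(1) = 3:
  - Vertex 7: neighbors [2, 1] already have colors [1, 3] ⇒ c(7) = 2.
  - Vertex 9: neighbors [7, 1] already have colors [2, 3] ⇒ c(9) = 1.
  - Vertex 6: neighbors [9, 3] already have colors [1, 2] ⇒ c(6) = 3.
  - Vertex 5: neighbors [0, 7, 6] already have colors [1, 2, 3] — all 3 colors blocked. Contradiction.
Every case ends in a contradiction, so G has no proper 3-coloring (χ ≥ 4).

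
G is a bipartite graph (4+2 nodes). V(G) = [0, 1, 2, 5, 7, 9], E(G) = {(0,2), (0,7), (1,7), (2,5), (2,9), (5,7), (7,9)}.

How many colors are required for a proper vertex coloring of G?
χ(G) = 2

Clique number ω(G) = 2 (lower bound: χ ≥ ω).
The graph is bipartite (no odd cycle), so 2 colors suffice: χ(G) = 2.
A valid 2-coloring: color 1: [2, 7]; color 2: [0, 1, 5, 9].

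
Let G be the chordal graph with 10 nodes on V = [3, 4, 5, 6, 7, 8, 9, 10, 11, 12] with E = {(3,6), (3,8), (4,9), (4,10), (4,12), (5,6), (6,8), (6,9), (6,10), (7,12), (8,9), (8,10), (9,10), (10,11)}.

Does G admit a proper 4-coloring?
Yes, G is 4-colorable

A valid 4-coloring: color 1: [3, 5, 10, 12]; color 2: [4, 6, 7, 11]; color 3: [9]; color 4: [8].
(χ(G) = 4 ≤ 4.)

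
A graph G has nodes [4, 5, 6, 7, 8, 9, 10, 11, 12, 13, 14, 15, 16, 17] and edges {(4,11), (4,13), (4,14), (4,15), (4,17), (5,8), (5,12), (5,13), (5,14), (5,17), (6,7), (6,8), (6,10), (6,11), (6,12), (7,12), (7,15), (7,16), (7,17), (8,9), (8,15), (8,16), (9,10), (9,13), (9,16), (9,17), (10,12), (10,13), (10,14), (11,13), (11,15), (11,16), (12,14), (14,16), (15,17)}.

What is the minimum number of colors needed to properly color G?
Clique number ω(G) = 3 (lower bound: χ ≥ ω).
Suppose a proper 3-coloring c exists. The clique [4, 11, 13] takes 3 distinct colors; by symmetry let c(4) = 1, c(11) = 2, c(13) = 3.
- Vertex 15: neighbors [4, 11] already have colors [1, 2] ⇒ c(15) = 3.
- Vertex 17: neighbors [4, 15] already have colors [1, 3] ⇒ c(17) = 2.
- Vertex 5: neighbors [17, 13] already have colors [2, 3] ⇒ c(5) = 1.
- Vertex 7: neighbors [17, 15] already have colors [2, 3] ⇒ c(7) = 1.
- Vertex 6: neighbors [7, 11] already have colors [1, 2] ⇒ c(6) = 3.
- Vertex 9: neighbors [17, 13] already have colors [2, 3] ⇒ c(9) = 1.
- Vertex 10: neighbors [9, 6] already have colors [1, 3] ⇒ c(10) = 2.
- Vertex 12: neighbors [5, 10, 6] already have colors [1, 2, 3] — all 3 colors blocked. Contradiction.
The forced assignments end in a contradiction, so G has no proper 3-coloring (χ ≥ 4).
The coloring below uses 4 colors, so χ(G) = 4.
A valid 4-coloring: color 1: [8, 11, 12, 17]; color 2: [4, 5, 7, 9]; color 3: [6, 13, 14, 15]; color 4: [10, 16].

χ(G) = 4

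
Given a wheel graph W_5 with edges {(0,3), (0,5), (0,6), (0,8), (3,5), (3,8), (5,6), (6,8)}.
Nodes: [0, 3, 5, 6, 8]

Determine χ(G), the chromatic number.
Clique number ω(G) = 3 (lower bound: χ ≥ ω).
The clique on [0, 3, 8] has size 3, forcing χ ≥ 3, and the coloring below uses 3 colors, so χ(G) = 3.
A valid 3-coloring: color 1: [0]; color 2: [3, 6]; color 3: [5, 8].

χ(G) = 3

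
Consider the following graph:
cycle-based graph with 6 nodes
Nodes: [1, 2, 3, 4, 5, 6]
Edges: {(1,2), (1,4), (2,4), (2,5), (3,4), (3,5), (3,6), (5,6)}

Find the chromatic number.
Clique number ω(G) = 3 (lower bound: χ ≥ ω).
The clique on [1, 2, 4] has size 3, forcing χ ≥ 3, and the coloring below uses 3 colors, so χ(G) = 3.
A valid 3-coloring: color 1: [2, 3]; color 2: [4, 6]; color 3: [1, 5].

χ(G) = 3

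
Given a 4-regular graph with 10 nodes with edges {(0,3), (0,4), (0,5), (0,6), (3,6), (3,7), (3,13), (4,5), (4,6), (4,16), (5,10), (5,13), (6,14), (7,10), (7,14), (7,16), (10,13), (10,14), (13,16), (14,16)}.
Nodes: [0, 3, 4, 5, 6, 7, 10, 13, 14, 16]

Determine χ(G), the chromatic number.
χ(G) = 4

Clique number ω(G) = 3 (lower bound: χ ≥ ω).
Suppose a proper 3-coloring c exists. The clique [0, 3, 6] takes 3 distinct colors; by symmetry let c(0) = 1, c(3) = 2, c(6) = 3.
- Vertex 4: neighbors [0, 6] already have colors [1, 3] ⇒ c(4) = 2.
- Vertex 5: neighbors [0, 4] already have colors [1, 2] ⇒ c(5) = 3.
- Vertex 13: neighbors [3, 5] already have colors [2, 3] ⇒ c(13) = 1.
- Vertex 10: neighbors [13, 5] already have colors [1, 3] ⇒ c(10) = 2.
- Vertex 14: neighbors [10, 6] already have colors [2, 3] ⇒ c(14) = 1.
- Vertex 7: neighbors [14, 3] already have colors [1, 2] ⇒ c(7) = 3.
- Vertex 16: neighbors [13, 4, 7] already have colors [1, 2, 3] — all 3 colors blocked. Contradiction.
The forced assignments end in a contradiction, so G has no proper 3-coloring (χ ≥ 4).
The coloring below uses 4 colors, so χ(G) = 4.
A valid 4-coloring: color 1: [6, 10, 16]; color 2: [3, 5, 14]; color 3: [0, 7, 13]; color 4: [4].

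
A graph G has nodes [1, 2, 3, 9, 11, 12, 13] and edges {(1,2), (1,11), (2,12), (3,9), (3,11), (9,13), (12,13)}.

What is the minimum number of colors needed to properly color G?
Clique number ω(G) = 2 (lower bound: χ ≥ ω).
Odd cycle [13, 9, 3, 11, 1, 2, 12] needs 3 colors (χ ≥ 3).
The coloring below uses 3 colors, so χ(G) = 3.
A valid 3-coloring: color 1: [2, 3, 13]; color 2: [9, 11, 12]; color 3: [1].

χ(G) = 3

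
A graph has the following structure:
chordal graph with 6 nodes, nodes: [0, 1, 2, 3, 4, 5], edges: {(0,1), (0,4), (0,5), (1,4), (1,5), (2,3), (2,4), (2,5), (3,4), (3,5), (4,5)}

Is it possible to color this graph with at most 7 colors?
Yes, G is 7-colorable

A valid 7-coloring: color 1: [5]; color 2: [4]; color 3: [1, 3]; color 4: [0, 2].
(χ(G) = 4 ≤ 7.)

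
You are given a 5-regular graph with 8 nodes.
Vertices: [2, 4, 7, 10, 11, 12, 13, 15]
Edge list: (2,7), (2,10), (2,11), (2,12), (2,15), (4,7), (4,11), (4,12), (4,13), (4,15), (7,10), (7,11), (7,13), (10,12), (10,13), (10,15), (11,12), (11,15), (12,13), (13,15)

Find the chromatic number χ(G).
Clique number ω(G) = 3 (lower bound: χ ≥ ω).
Odd cycle [10, 13, 4, 11, 2] needs 3 colors (χ ≥ 3).
Vertex 7 is adjacent to every vertex of [2, 4, 10, 11, 13], which already need 3 colors among themselves, so 7 needs a new color (χ ≥ 4).
The coloring below uses 4 colors, so χ(G) = 4.
A valid 4-coloring: color 1: [7, 12, 15]; color 2: [11, 13]; color 3: [4, 10]; color 4: [2].

χ(G) = 4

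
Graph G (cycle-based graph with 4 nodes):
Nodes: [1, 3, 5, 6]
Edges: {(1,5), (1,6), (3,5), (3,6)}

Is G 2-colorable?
Yes, G is 2-colorable

A valid 2-coloring: color 1: [1, 3]; color 2: [5, 6].
(χ(G) = 2 ≤ 2.)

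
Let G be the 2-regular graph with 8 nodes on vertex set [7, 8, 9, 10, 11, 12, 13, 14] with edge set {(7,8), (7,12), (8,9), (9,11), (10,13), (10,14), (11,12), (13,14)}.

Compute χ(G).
χ(G) = 3

Clique number ω(G) = 3 (lower bound: χ ≥ ω).
The clique on [10, 13, 14] has size 3, forcing χ ≥ 3, and the coloring below uses 3 colors, so χ(G) = 3.
A valid 3-coloring: color 1: [8, 11, 14]; color 2: [9, 12, 13]; color 3: [7, 10].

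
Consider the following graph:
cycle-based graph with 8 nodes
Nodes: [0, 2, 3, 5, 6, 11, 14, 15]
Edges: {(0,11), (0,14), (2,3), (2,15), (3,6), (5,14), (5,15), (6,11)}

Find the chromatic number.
χ(G) = 2

Clique number ω(G) = 2 (lower bound: χ ≥ ω).
The graph is bipartite (no odd cycle), so 2 colors suffice: χ(G) = 2.
A valid 2-coloring: color 1: [3, 11, 14, 15]; color 2: [0, 2, 5, 6].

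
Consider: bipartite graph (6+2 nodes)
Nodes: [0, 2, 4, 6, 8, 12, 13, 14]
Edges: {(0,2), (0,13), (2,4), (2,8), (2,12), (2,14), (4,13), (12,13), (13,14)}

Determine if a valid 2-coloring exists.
Yes, G is 2-colorable

A valid 2-coloring: color 1: [2, 6, 13]; color 2: [0, 4, 8, 12, 14].
(χ(G) = 2 ≤ 2.)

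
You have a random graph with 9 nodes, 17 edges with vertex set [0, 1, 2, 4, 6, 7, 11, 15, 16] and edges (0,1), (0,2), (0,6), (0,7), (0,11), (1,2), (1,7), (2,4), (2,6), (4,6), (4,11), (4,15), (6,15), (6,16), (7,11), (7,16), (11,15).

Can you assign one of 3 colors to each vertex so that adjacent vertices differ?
A valid 3-coloring: color 1: [1, 6, 11]; color 2: [0, 4, 16]; color 3: [2, 7, 15].
(χ(G) = 3 ≤ 3.)

Yes, G is 3-colorable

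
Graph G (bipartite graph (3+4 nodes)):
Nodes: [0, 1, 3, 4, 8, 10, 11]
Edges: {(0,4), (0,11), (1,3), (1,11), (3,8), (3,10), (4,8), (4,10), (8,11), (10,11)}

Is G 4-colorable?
Yes, G is 4-colorable

A valid 4-coloring: color 1: [3, 4, 11]; color 2: [0, 1, 8, 10].
(χ(G) = 2 ≤ 4.)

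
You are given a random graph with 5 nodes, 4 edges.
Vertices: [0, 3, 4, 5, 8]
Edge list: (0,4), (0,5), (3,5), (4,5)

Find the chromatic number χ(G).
χ(G) = 3

Clique number ω(G) = 3 (lower bound: χ ≥ ω).
The clique on [0, 4, 5] has size 3, forcing χ ≥ 3, and the coloring below uses 3 colors, so χ(G) = 3.
A valid 3-coloring: color 1: [5, 8]; color 2: [0, 3]; color 3: [4].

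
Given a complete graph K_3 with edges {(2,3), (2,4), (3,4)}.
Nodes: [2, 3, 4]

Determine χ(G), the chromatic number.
χ(G) = 3

Clique number ω(G) = 3 (lower bound: χ ≥ ω).
The clique on [2, 3, 4] has size 3, forcing χ ≥ 3, and the coloring below uses 3 colors, so χ(G) = 3.
A valid 3-coloring: color 1: [4]; color 2: [3]; color 3: [2].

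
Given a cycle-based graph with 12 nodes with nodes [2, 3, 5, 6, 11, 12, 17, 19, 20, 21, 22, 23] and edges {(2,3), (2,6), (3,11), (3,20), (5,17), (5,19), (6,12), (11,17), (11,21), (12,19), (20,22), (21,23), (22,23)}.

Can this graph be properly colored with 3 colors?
Yes, G is 3-colorable

A valid 3-coloring: color 1: [3, 6, 17, 19, 21, 22]; color 2: [2, 5, 11, 12, 20, 23].
(χ(G) = 2 ≤ 3.)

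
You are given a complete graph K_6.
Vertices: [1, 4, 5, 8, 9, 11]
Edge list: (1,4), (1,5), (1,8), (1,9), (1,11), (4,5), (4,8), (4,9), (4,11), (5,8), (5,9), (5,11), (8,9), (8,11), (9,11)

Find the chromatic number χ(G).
χ(G) = 6

Clique number ω(G) = 6 (lower bound: χ ≥ ω).
The clique on [1, 4, 5, 8, 9, 11] has size 6, forcing χ ≥ 6, and the coloring below uses 6 colors, so χ(G) = 6.
A valid 6-coloring: color 1: [1]; color 2: [8]; color 3: [9]; color 4: [4]; color 5: [11]; color 6: [5].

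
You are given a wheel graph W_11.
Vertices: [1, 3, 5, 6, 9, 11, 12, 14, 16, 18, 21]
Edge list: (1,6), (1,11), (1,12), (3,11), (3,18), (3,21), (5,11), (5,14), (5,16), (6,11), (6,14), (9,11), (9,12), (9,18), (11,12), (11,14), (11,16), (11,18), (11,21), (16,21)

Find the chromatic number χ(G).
Clique number ω(G) = 3 (lower bound: χ ≥ ω).
The clique on [1, 11, 12] has size 3, forcing χ ≥ 3, and the coloring below uses 3 colors, so χ(G) = 3.
A valid 3-coloring: color 1: [11]; color 2: [5, 6, 12, 18, 21]; color 3: [1, 3, 9, 14, 16].

χ(G) = 3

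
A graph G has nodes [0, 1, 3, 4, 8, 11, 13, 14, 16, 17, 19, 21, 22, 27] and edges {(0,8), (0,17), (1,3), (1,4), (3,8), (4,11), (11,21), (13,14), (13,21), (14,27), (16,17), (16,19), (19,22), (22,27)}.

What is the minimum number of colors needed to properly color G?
χ(G) = 2

Clique number ω(G) = 2 (lower bound: χ ≥ ω).
The graph is bipartite (no odd cycle), so 2 colors suffice: χ(G) = 2.
A valid 2-coloring: color 1: [1, 8, 11, 13, 17, 19, 27]; color 2: [0, 3, 4, 14, 16, 21, 22].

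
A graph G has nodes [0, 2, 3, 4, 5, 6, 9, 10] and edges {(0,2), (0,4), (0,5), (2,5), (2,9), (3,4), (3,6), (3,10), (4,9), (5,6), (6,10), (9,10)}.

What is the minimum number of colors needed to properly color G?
Clique number ω(G) = 3 (lower bound: χ ≥ ω).
The clique on [0, 2, 5] has size 3, forcing χ ≥ 3, and the coloring below uses 3 colors, so χ(G) = 3.
A valid 3-coloring: color 1: [4, 5, 10]; color 2: [0, 6, 9]; color 3: [2, 3].

χ(G) = 3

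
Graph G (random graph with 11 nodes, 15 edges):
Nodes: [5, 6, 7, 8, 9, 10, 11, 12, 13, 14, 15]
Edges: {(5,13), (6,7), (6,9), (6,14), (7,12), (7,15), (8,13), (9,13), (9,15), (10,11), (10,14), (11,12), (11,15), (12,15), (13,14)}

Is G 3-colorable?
A valid 3-coloring: color 1: [6, 10, 13, 15]; color 2: [5, 7, 8, 9, 11, 14]; color 3: [12].
(χ(G) = 3 ≤ 3.)

Yes, G is 3-colorable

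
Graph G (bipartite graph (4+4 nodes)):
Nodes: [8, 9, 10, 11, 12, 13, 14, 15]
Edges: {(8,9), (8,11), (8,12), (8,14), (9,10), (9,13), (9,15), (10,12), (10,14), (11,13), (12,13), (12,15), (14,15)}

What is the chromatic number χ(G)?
Clique number ω(G) = 2 (lower bound: χ ≥ ω).
The graph is bipartite (no odd cycle), so 2 colors suffice: χ(G) = 2.
A valid 2-coloring: color 1: [9, 11, 12, 14]; color 2: [8, 10, 13, 15].

χ(G) = 2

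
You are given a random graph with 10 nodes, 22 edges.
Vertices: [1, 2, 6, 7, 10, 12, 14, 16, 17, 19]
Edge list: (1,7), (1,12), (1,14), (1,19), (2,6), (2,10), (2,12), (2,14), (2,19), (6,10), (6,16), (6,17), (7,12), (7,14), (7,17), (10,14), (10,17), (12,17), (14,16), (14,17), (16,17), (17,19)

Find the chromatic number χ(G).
χ(G) = 3

Clique number ω(G) = 3 (lower bound: χ ≥ ω).
The clique on [1, 7, 12] has size 3, forcing χ ≥ 3, and the coloring below uses 3 colors, so χ(G) = 3.
A valid 3-coloring: color 1: [1, 2, 17]; color 2: [6, 12, 14, 19]; color 3: [7, 10, 16].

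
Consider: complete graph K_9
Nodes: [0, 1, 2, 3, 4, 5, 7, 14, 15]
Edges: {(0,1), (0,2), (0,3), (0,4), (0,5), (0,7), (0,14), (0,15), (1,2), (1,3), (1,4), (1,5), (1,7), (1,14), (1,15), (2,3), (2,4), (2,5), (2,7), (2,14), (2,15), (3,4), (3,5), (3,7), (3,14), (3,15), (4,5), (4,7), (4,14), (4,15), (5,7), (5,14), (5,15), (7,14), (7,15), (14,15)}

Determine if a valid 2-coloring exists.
The clique on vertices [0, 1, 2, 3, 4, 5, 7, 14, 15] has size 9 > 2, so it alone needs 9 colors.

No, G is not 2-colorable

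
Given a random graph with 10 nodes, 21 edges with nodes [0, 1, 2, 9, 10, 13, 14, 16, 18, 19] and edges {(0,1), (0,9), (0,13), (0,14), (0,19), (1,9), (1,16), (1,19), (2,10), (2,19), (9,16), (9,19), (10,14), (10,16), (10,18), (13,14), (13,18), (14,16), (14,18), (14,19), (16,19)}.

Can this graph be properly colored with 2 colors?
The clique on vertices [1, 9, 16, 19] has size 4 > 2, so it alone needs 4 colors.

No, G is not 2-colorable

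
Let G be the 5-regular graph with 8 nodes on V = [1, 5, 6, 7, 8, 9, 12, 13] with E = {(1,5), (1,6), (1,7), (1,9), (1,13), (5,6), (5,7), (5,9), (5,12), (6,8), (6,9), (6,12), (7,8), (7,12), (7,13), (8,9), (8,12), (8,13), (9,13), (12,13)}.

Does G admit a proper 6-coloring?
Yes, G is 6-colorable

A valid 6-coloring: color 1: [5, 8]; color 2: [7, 9]; color 3: [1, 12]; color 4: [6, 13].
(χ(G) = 4 ≤ 6.)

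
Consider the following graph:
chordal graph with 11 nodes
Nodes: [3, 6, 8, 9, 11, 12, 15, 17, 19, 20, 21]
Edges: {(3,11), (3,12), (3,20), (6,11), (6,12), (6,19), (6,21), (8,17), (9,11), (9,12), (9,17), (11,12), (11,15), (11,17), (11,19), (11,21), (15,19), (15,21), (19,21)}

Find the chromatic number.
χ(G) = 4

Clique number ω(G) = 4 (lower bound: χ ≥ ω).
The clique on [6, 11, 19, 21] has size 4, forcing χ ≥ 4, and the coloring below uses 4 colors, so χ(G) = 4.
A valid 4-coloring: color 1: [8, 11, 20]; color 2: [12, 17, 21]; color 3: [3, 9, 19]; color 4: [6, 15].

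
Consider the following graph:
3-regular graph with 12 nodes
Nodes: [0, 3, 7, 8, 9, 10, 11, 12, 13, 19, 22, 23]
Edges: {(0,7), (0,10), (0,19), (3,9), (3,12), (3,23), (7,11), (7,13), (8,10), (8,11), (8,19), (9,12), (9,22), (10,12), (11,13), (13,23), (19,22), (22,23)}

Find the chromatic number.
χ(G) = 3

Clique number ω(G) = 3 (lower bound: χ ≥ ω).
The clique on [3, 9, 12] has size 3, forcing χ ≥ 3, and the coloring below uses 3 colors, so χ(G) = 3.
A valid 3-coloring: color 1: [0, 11, 12, 22]; color 2: [7, 8, 9, 23]; color 3: [3, 10, 13, 19].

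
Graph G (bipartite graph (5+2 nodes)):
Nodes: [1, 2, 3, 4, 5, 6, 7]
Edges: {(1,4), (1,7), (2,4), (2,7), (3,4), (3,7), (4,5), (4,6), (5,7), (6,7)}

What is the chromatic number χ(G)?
Clique number ω(G) = 2 (lower bound: χ ≥ ω).
The graph is bipartite (no odd cycle), so 2 colors suffice: χ(G) = 2.
A valid 2-coloring: color 1: [4, 7]; color 2: [1, 2, 3, 5, 6].

χ(G) = 2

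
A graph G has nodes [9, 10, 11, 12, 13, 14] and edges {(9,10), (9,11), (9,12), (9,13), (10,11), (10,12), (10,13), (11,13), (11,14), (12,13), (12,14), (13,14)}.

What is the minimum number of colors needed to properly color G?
Clique number ω(G) = 4 (lower bound: χ ≥ ω).
The clique on [9, 10, 11, 13] has size 4, forcing χ ≥ 4, and the coloring below uses 4 colors, so χ(G) = 4.
A valid 4-coloring: color 1: [13]; color 2: [11, 12]; color 3: [9, 14]; color 4: [10].

χ(G) = 4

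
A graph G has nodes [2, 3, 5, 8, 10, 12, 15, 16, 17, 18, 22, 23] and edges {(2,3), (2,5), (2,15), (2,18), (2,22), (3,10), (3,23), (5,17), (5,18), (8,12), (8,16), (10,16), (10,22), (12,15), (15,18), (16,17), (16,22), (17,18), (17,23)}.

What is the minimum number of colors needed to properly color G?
χ(G) = 3

Clique number ω(G) = 3 (lower bound: χ ≥ ω).
The clique on [2, 5, 18] has size 3, forcing χ ≥ 3, and the coloring below uses 3 colors, so χ(G) = 3.
A valid 3-coloring: color 1: [2, 8, 10, 17]; color 2: [12, 16, 18, 23]; color 3: [3, 5, 15, 22].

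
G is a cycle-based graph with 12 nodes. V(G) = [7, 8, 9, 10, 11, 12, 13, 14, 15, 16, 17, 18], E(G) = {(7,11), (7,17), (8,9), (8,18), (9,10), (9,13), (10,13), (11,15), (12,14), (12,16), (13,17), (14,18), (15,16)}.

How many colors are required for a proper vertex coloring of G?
Clique number ω(G) = 3 (lower bound: χ ≥ ω).
The clique on [9, 10, 13] has size 3, forcing χ ≥ 3, and the coloring below uses 3 colors, so χ(G) = 3.
A valid 3-coloring: color 1: [9, 12, 15, 17, 18]; color 2: [8, 11, 13, 14, 16]; color 3: [7, 10].

χ(G) = 3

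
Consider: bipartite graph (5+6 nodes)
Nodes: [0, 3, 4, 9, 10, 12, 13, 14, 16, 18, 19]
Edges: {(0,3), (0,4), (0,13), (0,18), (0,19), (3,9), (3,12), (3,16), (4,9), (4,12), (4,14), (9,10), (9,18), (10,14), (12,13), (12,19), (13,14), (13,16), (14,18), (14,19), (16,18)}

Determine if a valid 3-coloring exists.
A valid 3-coloring: color 1: [0, 9, 12, 14, 16]; color 2: [3, 4, 10, 13, 18, 19].
(χ(G) = 2 ≤ 3.)

Yes, G is 3-colorable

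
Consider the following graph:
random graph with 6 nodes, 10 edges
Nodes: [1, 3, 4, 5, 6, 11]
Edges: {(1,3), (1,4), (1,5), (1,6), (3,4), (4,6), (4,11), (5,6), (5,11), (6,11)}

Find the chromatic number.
χ(G) = 3

Clique number ω(G) = 3 (lower bound: χ ≥ ω).
The clique on [1, 3, 4] has size 3, forcing χ ≥ 3, and the coloring below uses 3 colors, so χ(G) = 3.
A valid 3-coloring: color 1: [4, 5]; color 2: [3, 6]; color 3: [1, 11].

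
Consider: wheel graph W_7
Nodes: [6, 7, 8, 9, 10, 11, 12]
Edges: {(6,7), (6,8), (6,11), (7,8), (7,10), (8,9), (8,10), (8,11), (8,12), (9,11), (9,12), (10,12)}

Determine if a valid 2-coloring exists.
No, G is not 2-colorable

The clique on vertices [8, 9, 11] has size 3 > 2, so it alone needs 3 colors.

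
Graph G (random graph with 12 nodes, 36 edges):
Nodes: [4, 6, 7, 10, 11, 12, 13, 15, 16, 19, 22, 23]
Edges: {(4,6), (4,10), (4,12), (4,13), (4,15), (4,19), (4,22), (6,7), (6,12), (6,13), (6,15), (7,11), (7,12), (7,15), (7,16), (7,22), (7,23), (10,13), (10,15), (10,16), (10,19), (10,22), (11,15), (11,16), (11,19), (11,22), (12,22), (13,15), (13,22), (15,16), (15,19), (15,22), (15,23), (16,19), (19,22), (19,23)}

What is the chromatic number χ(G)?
Clique number ω(G) = 5 (lower bound: χ ≥ ω).
The clique on [4, 10, 15, 19, 22] has size 5, forcing χ ≥ 5, and the coloring below uses 5 colors, so χ(G) = 5.
A valid 5-coloring: color 1: [12, 15]; color 2: [6, 16, 22, 23]; color 3: [7, 13, 19]; color 4: [4, 11]; color 5: [10].

χ(G) = 5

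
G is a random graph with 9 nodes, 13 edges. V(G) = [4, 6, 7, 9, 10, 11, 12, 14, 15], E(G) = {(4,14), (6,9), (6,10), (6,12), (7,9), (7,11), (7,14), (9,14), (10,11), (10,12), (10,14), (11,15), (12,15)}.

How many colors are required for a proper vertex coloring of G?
χ(G) = 3

Clique number ω(G) = 3 (lower bound: χ ≥ ω).
The clique on [7, 9, 14] has size 3, forcing χ ≥ 3, and the coloring below uses 3 colors, so χ(G) = 3.
A valid 3-coloring: color 1: [11, 12, 14]; color 2: [4, 9, 10, 15]; color 3: [6, 7].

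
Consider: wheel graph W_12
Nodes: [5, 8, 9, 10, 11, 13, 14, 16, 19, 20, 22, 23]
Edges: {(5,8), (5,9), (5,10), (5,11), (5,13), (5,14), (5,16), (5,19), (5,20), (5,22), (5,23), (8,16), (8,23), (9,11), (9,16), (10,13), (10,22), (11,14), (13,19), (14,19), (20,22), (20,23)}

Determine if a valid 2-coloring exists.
No, G is not 2-colorable

The clique on vertices [5, 8, 16] has size 3 > 2, so it alone needs 3 colors.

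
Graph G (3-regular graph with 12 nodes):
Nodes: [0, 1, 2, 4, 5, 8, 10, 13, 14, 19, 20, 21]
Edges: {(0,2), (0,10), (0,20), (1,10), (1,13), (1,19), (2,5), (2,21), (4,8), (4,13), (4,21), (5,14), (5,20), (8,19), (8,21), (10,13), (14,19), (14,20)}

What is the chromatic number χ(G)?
Clique number ω(G) = 3 (lower bound: χ ≥ ω).
The clique on [1, 10, 13] has size 3, forcing χ ≥ 3, and the coloring below uses 3 colors, so χ(G) = 3.
A valid 3-coloring: color 1: [0, 5, 13, 19, 21]; color 2: [1, 2, 4, 14]; color 3: [8, 10, 20].

χ(G) = 3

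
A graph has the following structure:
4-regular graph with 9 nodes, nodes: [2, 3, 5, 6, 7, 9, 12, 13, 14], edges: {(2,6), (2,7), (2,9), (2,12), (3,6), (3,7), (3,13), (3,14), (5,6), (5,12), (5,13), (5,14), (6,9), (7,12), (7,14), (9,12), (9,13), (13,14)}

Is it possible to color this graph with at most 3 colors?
No, G is not 3-colorable

Suppose a proper 3-coloring c exists. The clique [2, 6, 9] takes 3 distinct colors; by symmetry let c(2) = 1, c(6) = 2, c(9) = 3.
- Vertex 12: neighbors [2, 9] already have colors [1, 3] ⇒ c(12) = 2.
- Vertex 7: neighbors [2, 12] already have colors [1, 2] ⇒ c(7) = 3.
- Vertex 3: neighbors [6, 7] already have colors [2, 3] ⇒ c(3) = 1.
- Vertex 13: neighbors [3, 9] already have colors [1, 3] ⇒ c(13) = 2.
- Vertex 14: neighbors [3, 13, 7] already have colors [1, 2, 3] — all 3 colors blocked. Contradiction.
The forced assignments end in a contradiction, so G has no proper 3-coloring (χ ≥ 4).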